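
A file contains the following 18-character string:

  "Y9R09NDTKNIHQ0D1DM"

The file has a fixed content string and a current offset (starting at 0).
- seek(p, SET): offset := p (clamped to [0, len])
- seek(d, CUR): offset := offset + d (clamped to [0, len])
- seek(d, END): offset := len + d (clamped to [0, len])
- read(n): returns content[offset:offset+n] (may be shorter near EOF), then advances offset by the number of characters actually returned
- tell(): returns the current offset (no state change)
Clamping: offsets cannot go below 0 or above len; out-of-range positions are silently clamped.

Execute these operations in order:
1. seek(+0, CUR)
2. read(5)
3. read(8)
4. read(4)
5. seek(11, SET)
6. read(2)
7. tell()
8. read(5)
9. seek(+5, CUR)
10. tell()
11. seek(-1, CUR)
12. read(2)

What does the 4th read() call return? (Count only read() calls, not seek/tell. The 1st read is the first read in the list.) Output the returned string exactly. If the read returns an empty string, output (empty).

Answer: HQ

Derivation:
After 1 (seek(+0, CUR)): offset=0
After 2 (read(5)): returned 'Y9R09', offset=5
After 3 (read(8)): returned 'NDTKNIHQ', offset=13
After 4 (read(4)): returned '0D1D', offset=17
After 5 (seek(11, SET)): offset=11
After 6 (read(2)): returned 'HQ', offset=13
After 7 (tell()): offset=13
After 8 (read(5)): returned '0D1DM', offset=18
After 9 (seek(+5, CUR)): offset=18
After 10 (tell()): offset=18
After 11 (seek(-1, CUR)): offset=17
After 12 (read(2)): returned 'M', offset=18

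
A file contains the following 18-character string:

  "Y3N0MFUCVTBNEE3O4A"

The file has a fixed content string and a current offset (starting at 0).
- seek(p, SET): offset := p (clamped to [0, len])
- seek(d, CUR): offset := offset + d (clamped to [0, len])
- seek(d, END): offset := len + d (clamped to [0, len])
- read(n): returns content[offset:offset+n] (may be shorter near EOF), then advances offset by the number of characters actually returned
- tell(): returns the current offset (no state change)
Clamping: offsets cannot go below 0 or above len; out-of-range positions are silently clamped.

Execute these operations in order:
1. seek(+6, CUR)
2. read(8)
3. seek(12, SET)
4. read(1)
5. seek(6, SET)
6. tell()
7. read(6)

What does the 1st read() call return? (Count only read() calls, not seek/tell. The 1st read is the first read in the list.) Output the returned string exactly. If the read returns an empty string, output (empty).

After 1 (seek(+6, CUR)): offset=6
After 2 (read(8)): returned 'UCVTBNEE', offset=14
After 3 (seek(12, SET)): offset=12
After 4 (read(1)): returned 'E', offset=13
After 5 (seek(6, SET)): offset=6
After 6 (tell()): offset=6
After 7 (read(6)): returned 'UCVTBN', offset=12

Answer: UCVTBNEE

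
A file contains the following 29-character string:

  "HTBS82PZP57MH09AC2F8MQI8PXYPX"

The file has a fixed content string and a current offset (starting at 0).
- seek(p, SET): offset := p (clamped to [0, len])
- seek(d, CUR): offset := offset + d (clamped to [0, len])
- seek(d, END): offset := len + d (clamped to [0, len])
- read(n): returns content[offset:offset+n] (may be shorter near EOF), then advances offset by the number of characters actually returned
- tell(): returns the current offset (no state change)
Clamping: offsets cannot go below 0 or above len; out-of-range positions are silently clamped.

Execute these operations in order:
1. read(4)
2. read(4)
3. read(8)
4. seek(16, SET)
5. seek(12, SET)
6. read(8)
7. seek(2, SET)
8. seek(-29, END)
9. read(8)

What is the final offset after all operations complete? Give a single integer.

Answer: 8

Derivation:
After 1 (read(4)): returned 'HTBS', offset=4
After 2 (read(4)): returned '82PZ', offset=8
After 3 (read(8)): returned 'P57MH09A', offset=16
After 4 (seek(16, SET)): offset=16
After 5 (seek(12, SET)): offset=12
After 6 (read(8)): returned 'H09AC2F8', offset=20
After 7 (seek(2, SET)): offset=2
After 8 (seek(-29, END)): offset=0
After 9 (read(8)): returned 'HTBS82PZ', offset=8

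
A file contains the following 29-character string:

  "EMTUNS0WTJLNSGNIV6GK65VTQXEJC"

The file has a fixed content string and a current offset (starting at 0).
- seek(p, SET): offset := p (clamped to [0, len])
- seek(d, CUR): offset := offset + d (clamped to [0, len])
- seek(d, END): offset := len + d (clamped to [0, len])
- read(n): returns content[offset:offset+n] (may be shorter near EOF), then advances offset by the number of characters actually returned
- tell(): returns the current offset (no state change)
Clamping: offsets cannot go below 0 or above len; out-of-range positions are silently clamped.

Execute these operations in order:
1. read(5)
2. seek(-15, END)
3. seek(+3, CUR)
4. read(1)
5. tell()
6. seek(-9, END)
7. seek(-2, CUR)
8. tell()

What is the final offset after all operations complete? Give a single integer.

After 1 (read(5)): returned 'EMTUN', offset=5
After 2 (seek(-15, END)): offset=14
After 3 (seek(+3, CUR)): offset=17
After 4 (read(1)): returned '6', offset=18
After 5 (tell()): offset=18
After 6 (seek(-9, END)): offset=20
After 7 (seek(-2, CUR)): offset=18
After 8 (tell()): offset=18

Answer: 18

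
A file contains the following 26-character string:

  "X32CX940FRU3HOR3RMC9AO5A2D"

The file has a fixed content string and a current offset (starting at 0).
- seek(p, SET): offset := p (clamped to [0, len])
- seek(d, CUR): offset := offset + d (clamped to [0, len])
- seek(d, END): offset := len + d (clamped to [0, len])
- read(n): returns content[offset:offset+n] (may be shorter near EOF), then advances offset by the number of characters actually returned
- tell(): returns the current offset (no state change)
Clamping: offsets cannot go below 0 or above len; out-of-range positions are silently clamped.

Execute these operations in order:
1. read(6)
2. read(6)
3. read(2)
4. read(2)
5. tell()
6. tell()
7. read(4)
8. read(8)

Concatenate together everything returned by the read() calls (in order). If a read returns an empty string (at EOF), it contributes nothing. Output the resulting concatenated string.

After 1 (read(6)): returned 'X32CX9', offset=6
After 2 (read(6)): returned '40FRU3', offset=12
After 3 (read(2)): returned 'HO', offset=14
After 4 (read(2)): returned 'R3', offset=16
After 5 (tell()): offset=16
After 6 (tell()): offset=16
After 7 (read(4)): returned 'RMC9', offset=20
After 8 (read(8)): returned 'AO5A2D', offset=26

Answer: X32CX940FRU3HOR3RMC9AO5A2D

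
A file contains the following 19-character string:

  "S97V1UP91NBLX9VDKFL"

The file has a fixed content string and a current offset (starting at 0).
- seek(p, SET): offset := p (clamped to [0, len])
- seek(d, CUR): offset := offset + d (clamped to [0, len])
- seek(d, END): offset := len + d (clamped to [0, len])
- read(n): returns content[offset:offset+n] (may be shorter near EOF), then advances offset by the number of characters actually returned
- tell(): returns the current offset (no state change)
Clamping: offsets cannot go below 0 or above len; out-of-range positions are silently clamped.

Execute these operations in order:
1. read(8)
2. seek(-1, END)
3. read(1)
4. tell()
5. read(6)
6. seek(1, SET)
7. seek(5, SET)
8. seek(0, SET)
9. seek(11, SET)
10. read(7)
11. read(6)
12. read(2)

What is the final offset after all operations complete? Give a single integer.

After 1 (read(8)): returned 'S97V1UP9', offset=8
After 2 (seek(-1, END)): offset=18
After 3 (read(1)): returned 'L', offset=19
After 4 (tell()): offset=19
After 5 (read(6)): returned '', offset=19
After 6 (seek(1, SET)): offset=1
After 7 (seek(5, SET)): offset=5
After 8 (seek(0, SET)): offset=0
After 9 (seek(11, SET)): offset=11
After 10 (read(7)): returned 'LX9VDKF', offset=18
After 11 (read(6)): returned 'L', offset=19
After 12 (read(2)): returned '', offset=19

Answer: 19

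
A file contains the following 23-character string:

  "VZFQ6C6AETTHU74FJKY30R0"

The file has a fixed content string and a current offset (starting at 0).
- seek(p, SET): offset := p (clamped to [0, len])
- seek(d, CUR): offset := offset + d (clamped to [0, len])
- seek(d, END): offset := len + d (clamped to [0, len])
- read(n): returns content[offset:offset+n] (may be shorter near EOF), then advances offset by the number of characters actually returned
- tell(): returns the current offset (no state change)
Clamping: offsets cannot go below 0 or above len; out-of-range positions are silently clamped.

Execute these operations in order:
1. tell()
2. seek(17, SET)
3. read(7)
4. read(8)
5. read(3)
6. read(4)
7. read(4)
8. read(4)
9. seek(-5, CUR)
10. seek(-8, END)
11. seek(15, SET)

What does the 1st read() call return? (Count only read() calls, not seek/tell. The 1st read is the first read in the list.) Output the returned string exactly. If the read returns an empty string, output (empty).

Answer: KY30R0

Derivation:
After 1 (tell()): offset=0
After 2 (seek(17, SET)): offset=17
After 3 (read(7)): returned 'KY30R0', offset=23
After 4 (read(8)): returned '', offset=23
After 5 (read(3)): returned '', offset=23
After 6 (read(4)): returned '', offset=23
After 7 (read(4)): returned '', offset=23
After 8 (read(4)): returned '', offset=23
After 9 (seek(-5, CUR)): offset=18
After 10 (seek(-8, END)): offset=15
After 11 (seek(15, SET)): offset=15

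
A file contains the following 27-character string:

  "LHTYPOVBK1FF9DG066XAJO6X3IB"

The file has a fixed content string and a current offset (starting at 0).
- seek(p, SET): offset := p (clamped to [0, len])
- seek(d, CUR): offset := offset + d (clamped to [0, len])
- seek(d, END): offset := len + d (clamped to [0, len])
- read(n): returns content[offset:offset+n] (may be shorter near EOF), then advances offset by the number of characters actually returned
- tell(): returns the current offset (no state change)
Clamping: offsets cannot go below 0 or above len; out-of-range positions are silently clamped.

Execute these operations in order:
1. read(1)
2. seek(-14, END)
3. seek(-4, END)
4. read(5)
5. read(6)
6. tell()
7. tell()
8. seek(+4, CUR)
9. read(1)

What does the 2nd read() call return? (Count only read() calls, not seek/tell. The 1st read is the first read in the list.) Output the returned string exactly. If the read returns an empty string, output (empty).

Answer: X3IB

Derivation:
After 1 (read(1)): returned 'L', offset=1
After 2 (seek(-14, END)): offset=13
After 3 (seek(-4, END)): offset=23
After 4 (read(5)): returned 'X3IB', offset=27
After 5 (read(6)): returned '', offset=27
After 6 (tell()): offset=27
After 7 (tell()): offset=27
After 8 (seek(+4, CUR)): offset=27
After 9 (read(1)): returned '', offset=27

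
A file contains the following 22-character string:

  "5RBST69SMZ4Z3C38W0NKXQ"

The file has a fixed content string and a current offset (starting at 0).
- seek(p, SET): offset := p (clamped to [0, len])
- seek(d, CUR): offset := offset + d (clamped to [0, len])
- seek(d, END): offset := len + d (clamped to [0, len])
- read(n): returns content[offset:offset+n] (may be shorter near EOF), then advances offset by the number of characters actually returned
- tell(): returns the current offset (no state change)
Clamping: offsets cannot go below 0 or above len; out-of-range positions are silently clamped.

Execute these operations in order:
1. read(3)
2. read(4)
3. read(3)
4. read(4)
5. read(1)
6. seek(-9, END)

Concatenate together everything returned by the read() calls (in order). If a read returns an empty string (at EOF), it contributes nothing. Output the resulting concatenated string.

After 1 (read(3)): returned '5RB', offset=3
After 2 (read(4)): returned 'ST69', offset=7
After 3 (read(3)): returned 'SMZ', offset=10
After 4 (read(4)): returned '4Z3C', offset=14
After 5 (read(1)): returned '3', offset=15
After 6 (seek(-9, END)): offset=13

Answer: 5RBST69SMZ4Z3C3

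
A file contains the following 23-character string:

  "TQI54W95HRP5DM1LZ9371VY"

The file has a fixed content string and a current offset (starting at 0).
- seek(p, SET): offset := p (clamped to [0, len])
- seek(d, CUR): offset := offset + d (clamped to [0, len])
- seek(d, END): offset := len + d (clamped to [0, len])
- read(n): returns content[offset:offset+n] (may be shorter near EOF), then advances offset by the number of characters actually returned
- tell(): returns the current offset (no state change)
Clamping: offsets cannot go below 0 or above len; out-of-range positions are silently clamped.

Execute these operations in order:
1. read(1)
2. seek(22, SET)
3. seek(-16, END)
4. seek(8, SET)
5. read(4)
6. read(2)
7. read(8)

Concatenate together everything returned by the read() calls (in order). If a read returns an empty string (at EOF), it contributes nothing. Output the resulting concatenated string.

After 1 (read(1)): returned 'T', offset=1
After 2 (seek(22, SET)): offset=22
After 3 (seek(-16, END)): offset=7
After 4 (seek(8, SET)): offset=8
After 5 (read(4)): returned 'HRP5', offset=12
After 6 (read(2)): returned 'DM', offset=14
After 7 (read(8)): returned '1LZ9371V', offset=22

Answer: THRP5DM1LZ9371V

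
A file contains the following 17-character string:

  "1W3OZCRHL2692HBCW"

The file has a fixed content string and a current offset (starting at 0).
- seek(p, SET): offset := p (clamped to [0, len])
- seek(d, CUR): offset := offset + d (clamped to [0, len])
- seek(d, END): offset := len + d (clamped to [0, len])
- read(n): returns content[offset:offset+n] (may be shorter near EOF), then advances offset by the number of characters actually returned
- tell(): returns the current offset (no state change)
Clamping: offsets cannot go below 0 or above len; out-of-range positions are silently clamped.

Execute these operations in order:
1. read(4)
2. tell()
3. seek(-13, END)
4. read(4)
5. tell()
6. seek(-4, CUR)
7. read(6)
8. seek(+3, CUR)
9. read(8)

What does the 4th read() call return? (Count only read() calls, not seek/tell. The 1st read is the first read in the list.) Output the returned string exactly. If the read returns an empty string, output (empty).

After 1 (read(4)): returned '1W3O', offset=4
After 2 (tell()): offset=4
After 3 (seek(-13, END)): offset=4
After 4 (read(4)): returned 'ZCRH', offset=8
After 5 (tell()): offset=8
After 6 (seek(-4, CUR)): offset=4
After 7 (read(6)): returned 'ZCRHL2', offset=10
After 8 (seek(+3, CUR)): offset=13
After 9 (read(8)): returned 'HBCW', offset=17

Answer: HBCW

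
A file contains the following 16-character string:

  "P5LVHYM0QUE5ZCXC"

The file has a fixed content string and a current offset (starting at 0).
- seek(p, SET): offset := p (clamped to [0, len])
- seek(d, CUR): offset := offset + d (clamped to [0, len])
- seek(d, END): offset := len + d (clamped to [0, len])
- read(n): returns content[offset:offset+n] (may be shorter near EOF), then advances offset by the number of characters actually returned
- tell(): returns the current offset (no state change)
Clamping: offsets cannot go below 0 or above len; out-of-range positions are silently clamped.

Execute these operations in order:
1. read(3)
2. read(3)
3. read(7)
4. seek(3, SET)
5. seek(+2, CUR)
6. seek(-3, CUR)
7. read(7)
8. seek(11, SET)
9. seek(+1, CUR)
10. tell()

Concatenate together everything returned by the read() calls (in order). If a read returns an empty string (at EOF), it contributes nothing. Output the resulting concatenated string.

Answer: P5LVHYM0QUE5ZLVHYM0Q

Derivation:
After 1 (read(3)): returned 'P5L', offset=3
After 2 (read(3)): returned 'VHY', offset=6
After 3 (read(7)): returned 'M0QUE5Z', offset=13
After 4 (seek(3, SET)): offset=3
After 5 (seek(+2, CUR)): offset=5
After 6 (seek(-3, CUR)): offset=2
After 7 (read(7)): returned 'LVHYM0Q', offset=9
After 8 (seek(11, SET)): offset=11
After 9 (seek(+1, CUR)): offset=12
After 10 (tell()): offset=12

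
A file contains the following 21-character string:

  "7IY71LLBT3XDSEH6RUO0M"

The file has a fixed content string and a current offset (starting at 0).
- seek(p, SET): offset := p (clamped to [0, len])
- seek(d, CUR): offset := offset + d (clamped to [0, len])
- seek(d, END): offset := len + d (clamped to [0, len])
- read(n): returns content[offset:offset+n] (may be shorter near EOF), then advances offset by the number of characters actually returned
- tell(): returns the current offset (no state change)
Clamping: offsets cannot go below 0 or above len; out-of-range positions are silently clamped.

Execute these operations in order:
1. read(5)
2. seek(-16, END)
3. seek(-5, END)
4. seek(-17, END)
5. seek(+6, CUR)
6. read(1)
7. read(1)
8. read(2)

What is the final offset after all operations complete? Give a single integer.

Answer: 14

Derivation:
After 1 (read(5)): returned '7IY71', offset=5
After 2 (seek(-16, END)): offset=5
After 3 (seek(-5, END)): offset=16
After 4 (seek(-17, END)): offset=4
After 5 (seek(+6, CUR)): offset=10
After 6 (read(1)): returned 'X', offset=11
After 7 (read(1)): returned 'D', offset=12
After 8 (read(2)): returned 'SE', offset=14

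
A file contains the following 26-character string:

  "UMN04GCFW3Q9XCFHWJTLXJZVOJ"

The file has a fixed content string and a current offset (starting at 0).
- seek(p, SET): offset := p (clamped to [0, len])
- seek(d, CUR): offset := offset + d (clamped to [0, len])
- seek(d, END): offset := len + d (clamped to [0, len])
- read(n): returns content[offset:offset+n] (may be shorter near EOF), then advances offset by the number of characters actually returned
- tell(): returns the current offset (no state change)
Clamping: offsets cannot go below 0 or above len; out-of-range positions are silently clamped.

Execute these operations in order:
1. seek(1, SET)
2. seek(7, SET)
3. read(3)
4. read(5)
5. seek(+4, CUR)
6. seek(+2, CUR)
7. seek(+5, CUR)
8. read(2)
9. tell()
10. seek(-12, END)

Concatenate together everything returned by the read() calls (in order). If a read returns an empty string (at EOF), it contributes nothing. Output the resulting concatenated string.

Answer: FW3Q9XCF

Derivation:
After 1 (seek(1, SET)): offset=1
After 2 (seek(7, SET)): offset=7
After 3 (read(3)): returned 'FW3', offset=10
After 4 (read(5)): returned 'Q9XCF', offset=15
After 5 (seek(+4, CUR)): offset=19
After 6 (seek(+2, CUR)): offset=21
After 7 (seek(+5, CUR)): offset=26
After 8 (read(2)): returned '', offset=26
After 9 (tell()): offset=26
After 10 (seek(-12, END)): offset=14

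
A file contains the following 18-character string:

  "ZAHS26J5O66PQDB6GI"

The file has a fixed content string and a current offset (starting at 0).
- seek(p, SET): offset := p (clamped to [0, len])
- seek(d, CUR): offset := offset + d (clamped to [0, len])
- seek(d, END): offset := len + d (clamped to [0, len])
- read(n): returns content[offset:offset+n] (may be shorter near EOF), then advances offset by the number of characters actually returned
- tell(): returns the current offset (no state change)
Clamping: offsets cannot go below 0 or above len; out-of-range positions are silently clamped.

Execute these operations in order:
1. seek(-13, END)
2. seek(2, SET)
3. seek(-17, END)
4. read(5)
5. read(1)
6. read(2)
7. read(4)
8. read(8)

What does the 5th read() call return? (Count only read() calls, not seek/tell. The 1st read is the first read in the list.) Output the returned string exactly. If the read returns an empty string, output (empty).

Answer: DB6GI

Derivation:
After 1 (seek(-13, END)): offset=5
After 2 (seek(2, SET)): offset=2
After 3 (seek(-17, END)): offset=1
After 4 (read(5)): returned 'AHS26', offset=6
After 5 (read(1)): returned 'J', offset=7
After 6 (read(2)): returned '5O', offset=9
After 7 (read(4)): returned '66PQ', offset=13
After 8 (read(8)): returned 'DB6GI', offset=18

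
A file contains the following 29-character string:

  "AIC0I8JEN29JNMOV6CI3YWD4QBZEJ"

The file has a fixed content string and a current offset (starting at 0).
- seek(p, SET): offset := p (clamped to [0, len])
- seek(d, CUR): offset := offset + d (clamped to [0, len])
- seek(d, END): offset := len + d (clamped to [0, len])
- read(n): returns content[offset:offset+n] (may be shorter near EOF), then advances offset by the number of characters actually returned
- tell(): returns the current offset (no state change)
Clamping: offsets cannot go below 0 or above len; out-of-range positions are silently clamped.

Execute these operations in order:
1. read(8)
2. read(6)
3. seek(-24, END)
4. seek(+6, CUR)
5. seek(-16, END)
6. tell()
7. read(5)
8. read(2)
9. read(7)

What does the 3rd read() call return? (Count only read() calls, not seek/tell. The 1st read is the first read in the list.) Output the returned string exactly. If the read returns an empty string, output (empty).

Answer: MOV6C

Derivation:
After 1 (read(8)): returned 'AIC0I8JE', offset=8
After 2 (read(6)): returned 'N29JNM', offset=14
After 3 (seek(-24, END)): offset=5
After 4 (seek(+6, CUR)): offset=11
After 5 (seek(-16, END)): offset=13
After 6 (tell()): offset=13
After 7 (read(5)): returned 'MOV6C', offset=18
After 8 (read(2)): returned 'I3', offset=20
After 9 (read(7)): returned 'YWD4QBZ', offset=27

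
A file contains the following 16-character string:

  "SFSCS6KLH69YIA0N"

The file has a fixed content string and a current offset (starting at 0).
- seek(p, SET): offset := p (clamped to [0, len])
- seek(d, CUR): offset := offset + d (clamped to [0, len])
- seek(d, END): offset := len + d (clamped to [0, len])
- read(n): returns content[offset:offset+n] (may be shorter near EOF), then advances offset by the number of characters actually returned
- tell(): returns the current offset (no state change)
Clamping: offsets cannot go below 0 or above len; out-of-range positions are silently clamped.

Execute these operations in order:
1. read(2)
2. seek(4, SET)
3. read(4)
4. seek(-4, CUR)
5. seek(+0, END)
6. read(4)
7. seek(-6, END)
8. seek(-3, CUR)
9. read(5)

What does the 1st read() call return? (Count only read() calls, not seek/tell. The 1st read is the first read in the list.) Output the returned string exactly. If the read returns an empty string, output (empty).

After 1 (read(2)): returned 'SF', offset=2
After 2 (seek(4, SET)): offset=4
After 3 (read(4)): returned 'S6KL', offset=8
After 4 (seek(-4, CUR)): offset=4
After 5 (seek(+0, END)): offset=16
After 6 (read(4)): returned '', offset=16
After 7 (seek(-6, END)): offset=10
After 8 (seek(-3, CUR)): offset=7
After 9 (read(5)): returned 'LH69Y', offset=12

Answer: SF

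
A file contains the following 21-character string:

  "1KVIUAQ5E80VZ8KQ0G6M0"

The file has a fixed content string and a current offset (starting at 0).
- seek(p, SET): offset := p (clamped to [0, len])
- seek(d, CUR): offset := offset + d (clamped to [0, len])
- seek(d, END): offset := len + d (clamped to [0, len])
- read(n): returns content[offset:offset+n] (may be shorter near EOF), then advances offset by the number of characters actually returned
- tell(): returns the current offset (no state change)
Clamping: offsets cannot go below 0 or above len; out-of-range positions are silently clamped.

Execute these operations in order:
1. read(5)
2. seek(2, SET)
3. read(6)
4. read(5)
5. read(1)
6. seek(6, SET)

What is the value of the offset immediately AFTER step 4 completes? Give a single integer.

After 1 (read(5)): returned '1KVIU', offset=5
After 2 (seek(2, SET)): offset=2
After 3 (read(6)): returned 'VIUAQ5', offset=8
After 4 (read(5)): returned 'E80VZ', offset=13

Answer: 13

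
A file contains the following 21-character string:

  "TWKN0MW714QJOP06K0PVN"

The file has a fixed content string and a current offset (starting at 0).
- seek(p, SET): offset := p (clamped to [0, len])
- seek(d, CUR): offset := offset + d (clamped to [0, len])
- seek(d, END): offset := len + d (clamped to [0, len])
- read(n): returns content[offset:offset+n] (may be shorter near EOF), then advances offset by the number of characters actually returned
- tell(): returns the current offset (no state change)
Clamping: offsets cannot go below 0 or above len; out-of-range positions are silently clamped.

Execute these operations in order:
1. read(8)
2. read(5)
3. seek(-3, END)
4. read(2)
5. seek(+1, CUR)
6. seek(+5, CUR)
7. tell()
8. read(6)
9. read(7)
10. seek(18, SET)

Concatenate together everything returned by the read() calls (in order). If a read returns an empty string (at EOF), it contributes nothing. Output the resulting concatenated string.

Answer: TWKN0MW714QJOPV

Derivation:
After 1 (read(8)): returned 'TWKN0MW7', offset=8
After 2 (read(5)): returned '14QJO', offset=13
After 3 (seek(-3, END)): offset=18
After 4 (read(2)): returned 'PV', offset=20
After 5 (seek(+1, CUR)): offset=21
After 6 (seek(+5, CUR)): offset=21
After 7 (tell()): offset=21
After 8 (read(6)): returned '', offset=21
After 9 (read(7)): returned '', offset=21
After 10 (seek(18, SET)): offset=18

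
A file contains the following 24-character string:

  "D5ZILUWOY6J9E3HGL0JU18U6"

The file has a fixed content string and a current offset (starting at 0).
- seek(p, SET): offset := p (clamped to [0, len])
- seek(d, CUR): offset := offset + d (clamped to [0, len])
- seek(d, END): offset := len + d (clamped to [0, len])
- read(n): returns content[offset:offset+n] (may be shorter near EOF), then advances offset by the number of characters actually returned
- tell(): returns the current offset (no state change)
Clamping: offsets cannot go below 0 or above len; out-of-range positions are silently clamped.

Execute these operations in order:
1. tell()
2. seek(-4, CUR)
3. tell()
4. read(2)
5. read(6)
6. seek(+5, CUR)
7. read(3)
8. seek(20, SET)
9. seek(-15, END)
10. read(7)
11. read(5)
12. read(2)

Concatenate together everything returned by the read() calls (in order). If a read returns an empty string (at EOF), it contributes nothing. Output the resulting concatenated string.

Answer: D5ZILUWO3HG6J9E3HGL0JU18U

Derivation:
After 1 (tell()): offset=0
After 2 (seek(-4, CUR)): offset=0
After 3 (tell()): offset=0
After 4 (read(2)): returned 'D5', offset=2
After 5 (read(6)): returned 'ZILUWO', offset=8
After 6 (seek(+5, CUR)): offset=13
After 7 (read(3)): returned '3HG', offset=16
After 8 (seek(20, SET)): offset=20
After 9 (seek(-15, END)): offset=9
After 10 (read(7)): returned '6J9E3HG', offset=16
After 11 (read(5)): returned 'L0JU1', offset=21
After 12 (read(2)): returned '8U', offset=23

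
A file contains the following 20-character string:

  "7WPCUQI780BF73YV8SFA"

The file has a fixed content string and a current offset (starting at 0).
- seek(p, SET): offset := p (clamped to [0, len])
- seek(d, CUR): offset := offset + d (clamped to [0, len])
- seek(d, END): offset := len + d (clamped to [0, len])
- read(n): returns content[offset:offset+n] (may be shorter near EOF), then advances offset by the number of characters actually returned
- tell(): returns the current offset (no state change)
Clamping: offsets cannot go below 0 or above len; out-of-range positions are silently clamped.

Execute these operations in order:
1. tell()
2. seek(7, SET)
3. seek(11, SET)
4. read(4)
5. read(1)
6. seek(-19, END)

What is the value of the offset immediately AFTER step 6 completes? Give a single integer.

After 1 (tell()): offset=0
After 2 (seek(7, SET)): offset=7
After 3 (seek(11, SET)): offset=11
After 4 (read(4)): returned 'F73Y', offset=15
After 5 (read(1)): returned 'V', offset=16
After 6 (seek(-19, END)): offset=1

Answer: 1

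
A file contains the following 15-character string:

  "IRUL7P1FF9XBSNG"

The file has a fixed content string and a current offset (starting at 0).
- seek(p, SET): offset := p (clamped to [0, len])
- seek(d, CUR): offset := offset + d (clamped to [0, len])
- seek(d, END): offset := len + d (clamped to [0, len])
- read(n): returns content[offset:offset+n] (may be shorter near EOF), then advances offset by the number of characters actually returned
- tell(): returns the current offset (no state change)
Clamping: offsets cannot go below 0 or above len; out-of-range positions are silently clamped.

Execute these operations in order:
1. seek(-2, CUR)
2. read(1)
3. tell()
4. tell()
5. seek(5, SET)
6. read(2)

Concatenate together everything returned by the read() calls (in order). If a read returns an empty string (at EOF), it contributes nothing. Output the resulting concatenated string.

Answer: IP1

Derivation:
After 1 (seek(-2, CUR)): offset=0
After 2 (read(1)): returned 'I', offset=1
After 3 (tell()): offset=1
After 4 (tell()): offset=1
After 5 (seek(5, SET)): offset=5
After 6 (read(2)): returned 'P1', offset=7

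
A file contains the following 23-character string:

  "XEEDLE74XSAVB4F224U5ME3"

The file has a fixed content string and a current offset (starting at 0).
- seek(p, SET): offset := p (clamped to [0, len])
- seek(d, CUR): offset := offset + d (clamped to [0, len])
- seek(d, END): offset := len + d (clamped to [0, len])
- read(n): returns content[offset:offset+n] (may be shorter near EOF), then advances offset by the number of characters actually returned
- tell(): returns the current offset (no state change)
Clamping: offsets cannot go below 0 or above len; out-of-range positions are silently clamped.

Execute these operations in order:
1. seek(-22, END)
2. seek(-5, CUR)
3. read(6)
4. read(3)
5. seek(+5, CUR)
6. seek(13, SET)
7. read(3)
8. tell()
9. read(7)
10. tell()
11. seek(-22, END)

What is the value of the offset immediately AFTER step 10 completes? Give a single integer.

After 1 (seek(-22, END)): offset=1
After 2 (seek(-5, CUR)): offset=0
After 3 (read(6)): returned 'XEEDLE', offset=6
After 4 (read(3)): returned '74X', offset=9
After 5 (seek(+5, CUR)): offset=14
After 6 (seek(13, SET)): offset=13
After 7 (read(3)): returned '4F2', offset=16
After 8 (tell()): offset=16
After 9 (read(7)): returned '24U5ME3', offset=23
After 10 (tell()): offset=23

Answer: 23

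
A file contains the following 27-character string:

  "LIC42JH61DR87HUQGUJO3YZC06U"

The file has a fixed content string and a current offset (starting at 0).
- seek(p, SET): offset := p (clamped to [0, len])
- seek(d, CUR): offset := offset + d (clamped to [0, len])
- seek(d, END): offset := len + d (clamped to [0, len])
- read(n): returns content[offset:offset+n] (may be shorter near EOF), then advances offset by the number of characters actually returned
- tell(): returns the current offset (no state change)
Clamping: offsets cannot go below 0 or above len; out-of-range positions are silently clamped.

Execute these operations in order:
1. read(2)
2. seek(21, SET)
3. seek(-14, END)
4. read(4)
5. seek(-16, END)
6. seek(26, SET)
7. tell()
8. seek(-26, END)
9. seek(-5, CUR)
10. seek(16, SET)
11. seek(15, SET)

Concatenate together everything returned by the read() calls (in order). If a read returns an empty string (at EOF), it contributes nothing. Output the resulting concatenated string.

After 1 (read(2)): returned 'LI', offset=2
After 2 (seek(21, SET)): offset=21
After 3 (seek(-14, END)): offset=13
After 4 (read(4)): returned 'HUQG', offset=17
After 5 (seek(-16, END)): offset=11
After 6 (seek(26, SET)): offset=26
After 7 (tell()): offset=26
After 8 (seek(-26, END)): offset=1
After 9 (seek(-5, CUR)): offset=0
After 10 (seek(16, SET)): offset=16
After 11 (seek(15, SET)): offset=15

Answer: LIHUQG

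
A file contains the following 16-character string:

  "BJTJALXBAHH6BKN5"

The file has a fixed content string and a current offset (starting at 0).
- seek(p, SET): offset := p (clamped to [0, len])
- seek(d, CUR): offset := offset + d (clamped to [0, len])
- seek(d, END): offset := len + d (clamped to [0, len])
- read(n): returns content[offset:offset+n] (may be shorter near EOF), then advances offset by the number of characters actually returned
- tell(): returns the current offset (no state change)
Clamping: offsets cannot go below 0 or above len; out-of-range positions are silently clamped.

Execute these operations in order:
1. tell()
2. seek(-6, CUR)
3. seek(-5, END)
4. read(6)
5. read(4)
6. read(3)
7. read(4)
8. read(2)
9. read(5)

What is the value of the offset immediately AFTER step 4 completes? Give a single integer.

Answer: 16

Derivation:
After 1 (tell()): offset=0
After 2 (seek(-6, CUR)): offset=0
After 3 (seek(-5, END)): offset=11
After 4 (read(6)): returned '6BKN5', offset=16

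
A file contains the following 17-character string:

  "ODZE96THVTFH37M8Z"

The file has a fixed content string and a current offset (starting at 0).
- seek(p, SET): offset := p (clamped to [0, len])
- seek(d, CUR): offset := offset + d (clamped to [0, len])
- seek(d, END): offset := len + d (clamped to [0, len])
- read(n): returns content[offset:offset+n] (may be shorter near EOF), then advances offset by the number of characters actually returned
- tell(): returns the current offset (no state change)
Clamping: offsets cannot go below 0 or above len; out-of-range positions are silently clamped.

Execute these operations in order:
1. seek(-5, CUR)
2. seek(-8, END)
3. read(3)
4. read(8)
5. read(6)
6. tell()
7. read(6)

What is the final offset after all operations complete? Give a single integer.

Answer: 17

Derivation:
After 1 (seek(-5, CUR)): offset=0
After 2 (seek(-8, END)): offset=9
After 3 (read(3)): returned 'TFH', offset=12
After 4 (read(8)): returned '37M8Z', offset=17
After 5 (read(6)): returned '', offset=17
After 6 (tell()): offset=17
After 7 (read(6)): returned '', offset=17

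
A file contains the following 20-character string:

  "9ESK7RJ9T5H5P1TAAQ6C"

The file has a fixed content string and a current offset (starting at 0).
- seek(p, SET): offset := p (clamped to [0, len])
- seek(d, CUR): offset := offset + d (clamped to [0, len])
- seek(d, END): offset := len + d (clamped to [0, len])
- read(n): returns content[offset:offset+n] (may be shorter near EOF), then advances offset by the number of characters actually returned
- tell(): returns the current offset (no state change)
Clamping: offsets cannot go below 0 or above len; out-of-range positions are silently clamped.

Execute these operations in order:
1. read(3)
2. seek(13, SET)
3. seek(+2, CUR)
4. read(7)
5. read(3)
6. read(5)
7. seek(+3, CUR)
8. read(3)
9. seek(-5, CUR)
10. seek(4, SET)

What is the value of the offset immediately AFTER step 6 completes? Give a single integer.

After 1 (read(3)): returned '9ES', offset=3
After 2 (seek(13, SET)): offset=13
After 3 (seek(+2, CUR)): offset=15
After 4 (read(7)): returned 'AAQ6C', offset=20
After 5 (read(3)): returned '', offset=20
After 6 (read(5)): returned '', offset=20

Answer: 20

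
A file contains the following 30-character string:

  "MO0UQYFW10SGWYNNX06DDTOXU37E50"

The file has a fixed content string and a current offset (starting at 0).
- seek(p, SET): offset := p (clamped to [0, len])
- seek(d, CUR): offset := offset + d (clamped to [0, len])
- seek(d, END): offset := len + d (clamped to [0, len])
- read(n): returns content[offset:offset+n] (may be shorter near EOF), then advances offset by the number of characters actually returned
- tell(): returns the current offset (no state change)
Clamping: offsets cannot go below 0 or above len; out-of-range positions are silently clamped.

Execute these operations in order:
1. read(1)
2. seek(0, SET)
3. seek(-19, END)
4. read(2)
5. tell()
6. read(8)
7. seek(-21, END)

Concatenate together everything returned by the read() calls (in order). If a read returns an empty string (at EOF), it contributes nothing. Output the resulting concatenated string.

After 1 (read(1)): returned 'M', offset=1
After 2 (seek(0, SET)): offset=0
After 3 (seek(-19, END)): offset=11
After 4 (read(2)): returned 'GW', offset=13
After 5 (tell()): offset=13
After 6 (read(8)): returned 'YNNX06DD', offset=21
After 7 (seek(-21, END)): offset=9

Answer: MGWYNNX06DD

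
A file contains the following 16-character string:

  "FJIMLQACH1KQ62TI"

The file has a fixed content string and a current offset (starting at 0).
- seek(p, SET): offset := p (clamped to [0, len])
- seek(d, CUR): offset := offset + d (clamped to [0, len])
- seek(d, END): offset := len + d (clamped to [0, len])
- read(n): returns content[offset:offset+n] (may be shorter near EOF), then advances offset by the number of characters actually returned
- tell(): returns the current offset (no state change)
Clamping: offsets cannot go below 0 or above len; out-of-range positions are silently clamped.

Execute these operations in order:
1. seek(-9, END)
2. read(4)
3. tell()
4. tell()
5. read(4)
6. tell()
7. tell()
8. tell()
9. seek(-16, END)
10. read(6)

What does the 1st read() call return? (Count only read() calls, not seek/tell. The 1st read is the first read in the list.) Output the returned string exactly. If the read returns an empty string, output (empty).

Answer: CH1K

Derivation:
After 1 (seek(-9, END)): offset=7
After 2 (read(4)): returned 'CH1K', offset=11
After 3 (tell()): offset=11
After 4 (tell()): offset=11
After 5 (read(4)): returned 'Q62T', offset=15
After 6 (tell()): offset=15
After 7 (tell()): offset=15
After 8 (tell()): offset=15
After 9 (seek(-16, END)): offset=0
After 10 (read(6)): returned 'FJIMLQ', offset=6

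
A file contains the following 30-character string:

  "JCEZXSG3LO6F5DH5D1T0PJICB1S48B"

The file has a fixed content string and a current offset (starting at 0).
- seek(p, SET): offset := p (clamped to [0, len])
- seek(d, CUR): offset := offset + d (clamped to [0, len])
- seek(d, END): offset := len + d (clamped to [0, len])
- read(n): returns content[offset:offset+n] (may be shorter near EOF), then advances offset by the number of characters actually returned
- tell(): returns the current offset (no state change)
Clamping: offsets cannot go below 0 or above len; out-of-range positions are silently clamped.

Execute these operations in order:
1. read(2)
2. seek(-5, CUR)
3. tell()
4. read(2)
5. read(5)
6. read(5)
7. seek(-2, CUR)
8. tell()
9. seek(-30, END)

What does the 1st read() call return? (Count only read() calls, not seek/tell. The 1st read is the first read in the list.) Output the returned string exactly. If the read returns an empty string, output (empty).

Answer: JC

Derivation:
After 1 (read(2)): returned 'JC', offset=2
After 2 (seek(-5, CUR)): offset=0
After 3 (tell()): offset=0
After 4 (read(2)): returned 'JC', offset=2
After 5 (read(5)): returned 'EZXSG', offset=7
After 6 (read(5)): returned '3LO6F', offset=12
After 7 (seek(-2, CUR)): offset=10
After 8 (tell()): offset=10
After 9 (seek(-30, END)): offset=0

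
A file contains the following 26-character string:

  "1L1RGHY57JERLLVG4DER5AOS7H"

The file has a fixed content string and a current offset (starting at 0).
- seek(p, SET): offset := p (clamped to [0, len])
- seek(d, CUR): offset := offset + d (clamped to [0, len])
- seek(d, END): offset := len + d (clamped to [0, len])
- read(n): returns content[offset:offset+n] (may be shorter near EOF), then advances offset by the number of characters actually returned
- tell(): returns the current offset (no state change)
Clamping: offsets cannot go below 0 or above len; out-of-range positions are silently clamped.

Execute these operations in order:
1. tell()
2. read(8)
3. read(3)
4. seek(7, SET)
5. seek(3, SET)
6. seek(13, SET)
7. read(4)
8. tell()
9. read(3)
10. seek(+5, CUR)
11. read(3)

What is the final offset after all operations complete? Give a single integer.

After 1 (tell()): offset=0
After 2 (read(8)): returned '1L1RGHY5', offset=8
After 3 (read(3)): returned '7JE', offset=11
After 4 (seek(7, SET)): offset=7
After 5 (seek(3, SET)): offset=3
After 6 (seek(13, SET)): offset=13
After 7 (read(4)): returned 'LVG4', offset=17
After 8 (tell()): offset=17
After 9 (read(3)): returned 'DER', offset=20
After 10 (seek(+5, CUR)): offset=25
After 11 (read(3)): returned 'H', offset=26

Answer: 26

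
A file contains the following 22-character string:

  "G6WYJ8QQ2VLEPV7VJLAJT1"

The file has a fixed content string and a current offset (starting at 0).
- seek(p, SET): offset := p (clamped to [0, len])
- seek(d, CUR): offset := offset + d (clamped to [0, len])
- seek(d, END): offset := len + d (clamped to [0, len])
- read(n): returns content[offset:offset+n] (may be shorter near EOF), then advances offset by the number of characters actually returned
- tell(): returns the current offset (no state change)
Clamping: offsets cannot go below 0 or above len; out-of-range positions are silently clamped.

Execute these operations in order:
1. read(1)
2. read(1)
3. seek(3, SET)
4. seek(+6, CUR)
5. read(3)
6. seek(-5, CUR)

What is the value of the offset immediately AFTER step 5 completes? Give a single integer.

After 1 (read(1)): returned 'G', offset=1
After 2 (read(1)): returned '6', offset=2
After 3 (seek(3, SET)): offset=3
After 4 (seek(+6, CUR)): offset=9
After 5 (read(3)): returned 'VLE', offset=12

Answer: 12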